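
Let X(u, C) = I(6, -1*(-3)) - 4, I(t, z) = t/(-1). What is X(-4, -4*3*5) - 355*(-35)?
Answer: 12415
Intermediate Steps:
I(t, z) = -t (I(t, z) = t*(-1) = -t)
X(u, C) = -10 (X(u, C) = -1*6 - 4 = -6 - 4 = -10)
X(-4, -4*3*5) - 355*(-35) = -10 - 355*(-35) = -10 + 12425 = 12415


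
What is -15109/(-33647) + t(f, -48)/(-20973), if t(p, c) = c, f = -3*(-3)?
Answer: 106165371/235226177 ≈ 0.45133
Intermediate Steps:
f = 9
-15109/(-33647) + t(f, -48)/(-20973) = -15109/(-33647) - 48/(-20973) = -15109*(-1/33647) - 48*(-1/20973) = 15109/33647 + 16/6991 = 106165371/235226177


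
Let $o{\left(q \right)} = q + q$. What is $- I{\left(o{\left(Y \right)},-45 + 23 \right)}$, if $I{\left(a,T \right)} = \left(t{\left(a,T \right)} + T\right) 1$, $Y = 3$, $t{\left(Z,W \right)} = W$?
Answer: $44$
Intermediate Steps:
$o{\left(q \right)} = 2 q$
$I{\left(a,T \right)} = 2 T$ ($I{\left(a,T \right)} = \left(T + T\right) 1 = 2 T 1 = 2 T$)
$- I{\left(o{\left(Y \right)},-45 + 23 \right)} = - 2 \left(-45 + 23\right) = - 2 \left(-22\right) = \left(-1\right) \left(-44\right) = 44$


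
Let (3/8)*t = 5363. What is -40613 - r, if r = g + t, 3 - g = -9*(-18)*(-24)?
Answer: -176416/3 ≈ -58805.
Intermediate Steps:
t = 42904/3 (t = (8/3)*5363 = 42904/3 ≈ 14301.)
g = 3891 (g = 3 - (-9*(-18))*(-24) = 3 - 162*(-24) = 3 - 1*(-3888) = 3 + 3888 = 3891)
r = 54577/3 (r = 3891 + 42904/3 = 54577/3 ≈ 18192.)
-40613 - r = -40613 - 1*54577/3 = -40613 - 54577/3 = -176416/3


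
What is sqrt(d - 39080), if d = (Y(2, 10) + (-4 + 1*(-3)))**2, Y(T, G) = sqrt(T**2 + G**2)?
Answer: sqrt(-38927 - 28*sqrt(26)) ≈ 197.66*I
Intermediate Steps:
Y(T, G) = sqrt(G**2 + T**2)
d = (-7 + 2*sqrt(26))**2 (d = (sqrt(10**2 + 2**2) + (-4 + 1*(-3)))**2 = (sqrt(100 + 4) + (-4 - 3))**2 = (sqrt(104) - 7)**2 = (2*sqrt(26) - 7)**2 = (-7 + 2*sqrt(26))**2 ≈ 10.227)
sqrt(d - 39080) = sqrt((153 - 28*sqrt(26)) - 39080) = sqrt(-38927 - 28*sqrt(26))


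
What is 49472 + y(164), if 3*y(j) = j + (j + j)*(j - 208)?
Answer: 44716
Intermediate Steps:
y(j) = j/3 + 2*j*(-208 + j)/3 (y(j) = (j + (j + j)*(j - 208))/3 = (j + (2*j)*(-208 + j))/3 = (j + 2*j*(-208 + j))/3 = j/3 + 2*j*(-208 + j)/3)
49472 + y(164) = 49472 + (1/3)*164*(-415 + 2*164) = 49472 + (1/3)*164*(-415 + 328) = 49472 + (1/3)*164*(-87) = 49472 - 4756 = 44716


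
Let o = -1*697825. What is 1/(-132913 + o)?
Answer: -1/830738 ≈ -1.2037e-6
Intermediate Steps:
o = -697825
1/(-132913 + o) = 1/(-132913 - 697825) = 1/(-830738) = -1/830738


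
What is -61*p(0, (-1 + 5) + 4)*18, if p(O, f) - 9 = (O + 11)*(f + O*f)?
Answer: -106506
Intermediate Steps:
p(O, f) = 9 + (11 + O)*(f + O*f) (p(O, f) = 9 + (O + 11)*(f + O*f) = 9 + (11 + O)*(f + O*f))
-61*p(0, (-1 + 5) + 4)*18 = -61*(9 + 11*((-1 + 5) + 4) + ((-1 + 5) + 4)*0**2 + 12*0*((-1 + 5) + 4))*18 = -61*(9 + 11*(4 + 4) + (4 + 4)*0 + 12*0*(4 + 4))*18 = -61*(9 + 11*8 + 8*0 + 12*0*8)*18 = -61*(9 + 88 + 0 + 0)*18 = -61*97*18 = -5917*18 = -106506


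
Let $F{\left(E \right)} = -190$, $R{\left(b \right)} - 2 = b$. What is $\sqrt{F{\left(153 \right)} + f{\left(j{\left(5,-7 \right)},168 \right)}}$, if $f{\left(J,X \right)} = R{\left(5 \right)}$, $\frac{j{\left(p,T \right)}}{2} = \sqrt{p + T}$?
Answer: $i \sqrt{183} \approx 13.528 i$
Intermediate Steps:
$R{\left(b \right)} = 2 + b$
$j{\left(p,T \right)} = 2 \sqrt{T + p}$ ($j{\left(p,T \right)} = 2 \sqrt{p + T} = 2 \sqrt{T + p}$)
$f{\left(J,X \right)} = 7$ ($f{\left(J,X \right)} = 2 + 5 = 7$)
$\sqrt{F{\left(153 \right)} + f{\left(j{\left(5,-7 \right)},168 \right)}} = \sqrt{-190 + 7} = \sqrt{-183} = i \sqrt{183}$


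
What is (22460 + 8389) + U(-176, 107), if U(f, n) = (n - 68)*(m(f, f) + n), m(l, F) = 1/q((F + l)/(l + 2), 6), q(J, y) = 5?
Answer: 175149/5 ≈ 35030.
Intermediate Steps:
m(l, F) = 1/5
U(f, n) = (-68 + n)*(1/5 + n) (U(f, n) = (n - 68)*(1/5 + n) = (-68 + n)*(1/5 + n))
(22460 + 8389) + U(-176, 107) = (22460 + 8389) + (-68/5 + 107**2 - 339/5*107) = 30849 + (-68/5 + 11449 - 36273/5) = 30849 + 20904/5 = 175149/5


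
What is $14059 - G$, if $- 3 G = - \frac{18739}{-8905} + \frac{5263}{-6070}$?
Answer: $\frac{151991668111}{10810670} \approx 14059.0$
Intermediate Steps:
$G = - \frac{4458581}{10810670}$ ($G = - \frac{- \frac{18739}{-8905} + \frac{5263}{-6070}}{3} = - \frac{\left(-18739\right) \left(- \frac{1}{8905}\right) + 5263 \left(- \frac{1}{6070}\right)}{3} = - \frac{\frac{18739}{8905} - \frac{5263}{6070}}{3} = \left(- \frac{1}{3}\right) \frac{13375743}{10810670} = - \frac{4458581}{10810670} \approx -0.41242$)
$14059 - G = 14059 - - \frac{4458581}{10810670} = 14059 + \frac{4458581}{10810670} = \frac{151991668111}{10810670}$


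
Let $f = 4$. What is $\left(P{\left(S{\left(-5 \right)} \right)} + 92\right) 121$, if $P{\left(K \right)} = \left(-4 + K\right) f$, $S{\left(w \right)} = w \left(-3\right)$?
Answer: $16456$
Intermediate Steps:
$S{\left(w \right)} = - 3 w$
$P{\left(K \right)} = -16 + 4 K$ ($P{\left(K \right)} = \left(-4 + K\right) 4 = -16 + 4 K$)
$\left(P{\left(S{\left(-5 \right)} \right)} + 92\right) 121 = \left(\left(-16 + 4 \left(\left(-3\right) \left(-5\right)\right)\right) + 92\right) 121 = \left(\left(-16 + 4 \cdot 15\right) + 92\right) 121 = \left(\left(-16 + 60\right) + 92\right) 121 = \left(44 + 92\right) 121 = 136 \cdot 121 = 16456$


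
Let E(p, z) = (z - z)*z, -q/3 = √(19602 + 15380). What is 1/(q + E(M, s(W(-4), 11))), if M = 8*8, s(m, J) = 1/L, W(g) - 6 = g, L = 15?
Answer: -√34982/104946 ≈ -0.0017822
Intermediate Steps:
W(g) = 6 + g
s(m, J) = 1/15
q = -3*√34982 (q = -3*√(19602 + 15380) = -3*√34982 ≈ -561.10)
M = 64
E(p, z) = 0 (E(p, z) = 0*z = 0)
1/(q + E(M, s(W(-4), 11))) = 1/(-3*√34982 + 0) = 1/(-3*√34982) = -√34982/104946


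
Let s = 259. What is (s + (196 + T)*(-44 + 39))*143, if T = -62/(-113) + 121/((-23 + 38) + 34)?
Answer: -582829676/5537 ≈ -1.0526e+5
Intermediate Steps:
T = 16711/5537 (T = -62*(-1/113) + 121/(15 + 34) = 62/113 + 121/49 = 16711/5537 ≈ 3.0181)
(s + (196 + T)*(-44 + 39))*143 = (259 + (196 + 16711/5537)*(-44 + 39))*143 = (259 + (1101963/5537)*(-5))*143 = (259 - 5509815/5537)*143 = -4075732/5537*143 = -582829676/5537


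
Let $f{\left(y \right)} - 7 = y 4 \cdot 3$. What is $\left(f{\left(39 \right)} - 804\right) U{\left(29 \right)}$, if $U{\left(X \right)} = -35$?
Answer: $11515$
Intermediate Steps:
$f{\left(y \right)} = 7 + 12 y$ ($f{\left(y \right)} = 7 + y 4 \cdot 3 = 7 + 4 y 3 = 7 + 12 y$)
$\left(f{\left(39 \right)} - 804\right) U{\left(29 \right)} = \left(\left(7 + 12 \cdot 39\right) - 804\right) \left(-35\right) = \left(\left(7 + 468\right) - 804\right) \left(-35\right) = \left(475 - 804\right) \left(-35\right) = \left(-329\right) \left(-35\right) = 11515$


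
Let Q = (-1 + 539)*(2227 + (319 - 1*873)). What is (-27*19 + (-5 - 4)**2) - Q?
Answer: -900506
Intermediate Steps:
Q = 900074 (Q = 538*(2227 + (319 - 873)) = 538*(2227 - 554) = 538*1673 = 900074)
(-27*19 + (-5 - 4)**2) - Q = (-27*19 + (-5 - 4)**2) - 1*900074 = (-513 + (-9)**2) - 900074 = (-513 + 81) - 900074 = -432 - 900074 = -900506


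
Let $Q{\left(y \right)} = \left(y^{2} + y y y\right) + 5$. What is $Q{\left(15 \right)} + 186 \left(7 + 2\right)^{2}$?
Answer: $18671$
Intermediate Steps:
$Q{\left(y \right)} = 5 + y^{2} + y^{3}$ ($Q{\left(y \right)} = \left(y^{2} + y^{2} y\right) + 5 = \left(y^{2} + y^{3}\right) + 5 = 5 + y^{2} + y^{3}$)
$Q{\left(15 \right)} + 186 \left(7 + 2\right)^{2} = \left(5 + 15^{2} + 15^{3}\right) + 186 \left(7 + 2\right)^{2} = \left(5 + 225 + 3375\right) + 186 \cdot 9^{2} = 3605 + 186 \cdot 81 = 3605 + 15066 = 18671$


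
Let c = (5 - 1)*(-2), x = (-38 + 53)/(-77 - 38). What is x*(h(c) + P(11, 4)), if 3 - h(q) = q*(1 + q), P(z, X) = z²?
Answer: -204/23 ≈ -8.8696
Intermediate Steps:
x = -3/23 (x = 15/(-115) = 15*(-1/115) = -3/23 ≈ -0.13043)
c = -8 (c = 4*(-2) = -8)
h(q) = 3 - q*(1 + q)
x*(h(c) + P(11, 4)) = -3*((3 - 1*(-8) - 1*(-8)²) + 11²)/23 = -3*((3 + 8 - 1*64) + 121)/23 = -3*((3 + 8 - 64) + 121)/23 = -3*(-53 + 121)/23 = -3/23*68 = -204/23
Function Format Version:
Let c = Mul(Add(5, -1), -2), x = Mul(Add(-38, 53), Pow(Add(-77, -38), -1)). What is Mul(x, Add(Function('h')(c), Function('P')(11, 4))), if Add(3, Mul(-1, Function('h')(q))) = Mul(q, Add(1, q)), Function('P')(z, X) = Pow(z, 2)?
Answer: Rational(-204, 23) ≈ -8.8696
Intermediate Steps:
x = Rational(-3, 23) (x = Mul(15, Pow(-115, -1)) = Mul(15, Rational(-1, 115)) = Rational(-3, 23) ≈ -0.13043)
c = -8 (c = Mul(4, -2) = -8)
Function('h')(q) = Add(3, Mul(-1, q, Add(1, q))) (Function('h')(q) = Add(3, Mul(-1, Mul(q, Add(1, q)))) = Add(3, Mul(-1, q, Add(1, q))))
Mul(x, Add(Function('h')(c), Function('P')(11, 4))) = Mul(Rational(-3, 23), Add(Add(3, Mul(-1, -8), Mul(-1, Pow(-8, 2))), Pow(11, 2))) = Mul(Rational(-3, 23), Add(Add(3, 8, Mul(-1, 64)), 121)) = Mul(Rational(-3, 23), Add(Add(3, 8, -64), 121)) = Mul(Rational(-3, 23), Add(-53, 121)) = Mul(Rational(-3, 23), 68) = Rational(-204, 23)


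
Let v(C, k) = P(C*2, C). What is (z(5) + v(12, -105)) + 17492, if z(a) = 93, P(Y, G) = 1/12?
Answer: 211021/12 ≈ 17585.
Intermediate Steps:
P(Y, G) = 1/12
v(C, k) = 1/12
(z(5) + v(12, -105)) + 17492 = (93 + 1/12) + 17492 = 1117/12 + 17492 = 211021/12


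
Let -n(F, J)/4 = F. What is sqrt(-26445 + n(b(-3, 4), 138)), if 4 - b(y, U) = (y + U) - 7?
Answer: I*sqrt(26485) ≈ 162.74*I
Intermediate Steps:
b(y, U) = 11 - U - y (b(y, U) = 4 - ((y + U) - 7) = 4 - ((U + y) - 7) = 4 - (-7 + U + y) = 4 + (7 - U - y) = 11 - U - y)
n(F, J) = -4*F
sqrt(-26445 + n(b(-3, 4), 138)) = sqrt(-26445 - 4*(11 - 1*4 - 1*(-3))) = sqrt(-26445 - 4*(11 - 4 + 3)) = sqrt(-26445 - 4*10) = sqrt(-26445 - 40) = sqrt(-26485) = I*sqrt(26485)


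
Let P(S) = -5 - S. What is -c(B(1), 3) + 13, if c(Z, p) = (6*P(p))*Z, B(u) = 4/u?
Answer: 205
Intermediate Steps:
c(Z, p) = Z*(-30 - 6*p) (c(Z, p) = (6*(-5 - p))*Z = (-30 - 6*p)*Z = Z*(-30 - 6*p))
-c(B(1), 3) + 13 = -(-6)*4/1*(5 + 3) + 13 = -(-6)*4*1*8 + 13 = -(-6)*4*8 + 13 = -1*(-192) + 13 = 192 + 13 = 205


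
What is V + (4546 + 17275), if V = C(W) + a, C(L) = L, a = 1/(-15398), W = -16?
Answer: 335753389/15398 ≈ 21805.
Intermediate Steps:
a = -1/15398 ≈ -6.4943e-5
V = -246369/15398 (V = -16 - 1/15398 = -246369/15398 ≈ -16.000)
V + (4546 + 17275) = -246369/15398 + (4546 + 17275) = -246369/15398 + 21821 = 335753389/15398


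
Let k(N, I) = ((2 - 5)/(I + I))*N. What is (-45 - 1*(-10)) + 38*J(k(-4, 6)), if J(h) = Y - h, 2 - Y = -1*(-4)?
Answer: -149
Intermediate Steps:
Y = -2 (Y = 2 - (-1)*(-4) = 2 - 1*4 = 2 - 4 = -2)
k(N, I) = -3*N/(2*I) (k(N, I) = (-3*1/(2*I))*N = (-3/(2*I))*N = -3*N/(2*I))
J(h) = -2 - h
(-45 - 1*(-10)) + 38*J(k(-4, 6)) = (-45 - 1*(-10)) + 38*(-2 - (-3)*(-4)/(2*6)) = (-45 + 10) + 38*(-2 - (-3)*(-4)/(2*6)) = -35 + 38*(-2 - 1*1) = -35 + 38*(-2 - 1) = -35 + 38*(-3) = -35 - 114 = -149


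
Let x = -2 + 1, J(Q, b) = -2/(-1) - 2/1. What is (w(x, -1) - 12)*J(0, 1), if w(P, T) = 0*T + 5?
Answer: 0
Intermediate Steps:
J(Q, b) = 0 (J(Q, b) = -2*(-1) - 2*1 = 2 - 2 = 0)
x = -1
w(P, T) = 5 (w(P, T) = 0 + 5 = 5)
(w(x, -1) - 12)*J(0, 1) = (5 - 12)*0 = -7*0 = 0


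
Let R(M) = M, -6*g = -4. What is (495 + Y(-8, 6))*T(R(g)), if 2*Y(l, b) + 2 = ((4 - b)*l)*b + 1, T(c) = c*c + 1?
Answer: 14105/18 ≈ 783.61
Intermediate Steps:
g = ⅔ (g = -⅙*(-4) = ⅔ ≈ 0.66667)
T(c) = 1 + c² (T(c) = c² + 1 = 1 + c²)
Y(l, b) = -½ + b*l*(4 - b)/2 (Y(l, b) = -1 + (((4 - b)*l)*b + 1)/2 = -1 + ((l*(4 - b))*b + 1)/2 = -1 + (b*l*(4 - b) + 1)/2 = -1 + (1 + b*l*(4 - b))/2 = -1 + (½ + b*l*(4 - b)/2) = -½ + b*l*(4 - b)/2)
(495 + Y(-8, 6))*T(R(g)) = (495 + (-½ + 2*6*(-8) - ½*(-8)*6²))*(1 + (⅔)²) = (495 + (-½ - 96 - ½*(-8)*36))*(1 + 4/9) = (495 + (-½ - 96 + 144))*(13/9) = (495 + 95/2)*(13/9) = (1085/2)*(13/9) = 14105/18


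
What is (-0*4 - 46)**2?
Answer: 2116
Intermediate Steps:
(-0*4 - 46)**2 = (-1*0 - 46)**2 = (0 - 46)**2 = (-46)**2 = 2116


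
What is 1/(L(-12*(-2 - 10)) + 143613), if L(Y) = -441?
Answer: 1/143172 ≈ 6.9846e-6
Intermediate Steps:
1/(L(-12*(-2 - 10)) + 143613) = 1/(-441 + 143613) = 1/143172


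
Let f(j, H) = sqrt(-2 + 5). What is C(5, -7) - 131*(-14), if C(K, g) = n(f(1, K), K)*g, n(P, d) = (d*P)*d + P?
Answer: 1834 - 182*sqrt(3) ≈ 1518.8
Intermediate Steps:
f(j, H) = sqrt(3)
n(P, d) = P + P*d**2 (n(P, d) = (P*d)*d + P = P*d**2 + P = P + P*d**2)
C(K, g) = g*sqrt(3)*(1 + K**2) (C(K, g) = (sqrt(3)*(1 + K**2))*g = g*sqrt(3)*(1 + K**2))
C(5, -7) - 131*(-14) = -7*sqrt(3)*(1 + 5**2) - 131*(-14) = -7*sqrt(3)*(1 + 25) + 1834 = -7*sqrt(3)*26 + 1834 = -182*sqrt(3) + 1834 = 1834 - 182*sqrt(3)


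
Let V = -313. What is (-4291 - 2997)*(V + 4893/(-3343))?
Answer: 7661524576/3343 ≈ 2.2918e+6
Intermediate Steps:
(-4291 - 2997)*(V + 4893/(-3343)) = (-4291 - 2997)*(-313 + 4893/(-3343)) = -7288*(-313 + 4893*(-1/3343)) = -7288*(-313 - 4893/3343) = -7288*(-1051252/3343) = 7661524576/3343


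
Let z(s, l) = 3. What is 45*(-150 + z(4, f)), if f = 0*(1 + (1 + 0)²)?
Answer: -6615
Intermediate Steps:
f = 0 (f = 0*(1 + 1²) = 0*(1 + 1) = 0*2 = 0)
45*(-150 + z(4, f)) = 45*(-150 + 3) = 45*(-147) = -6615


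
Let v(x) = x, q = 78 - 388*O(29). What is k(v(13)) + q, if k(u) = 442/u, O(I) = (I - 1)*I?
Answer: -314944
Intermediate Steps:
O(I) = I*(-1 + I) (O(I) = (-1 + I)*I = I*(-1 + I))
q = -314978 (q = 78 - 11252*(-1 + 29) = 78 - 11252*28 = 78 - 388*812 = 78 - 315056 = -314978)
k(v(13)) + q = 442/13 - 314978 = 442*(1/13) - 314978 = 34 - 314978 = -314944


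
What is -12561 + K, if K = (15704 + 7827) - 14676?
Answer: -3706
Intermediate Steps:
K = 8855 (K = 23531 - 14676 = 8855)
-12561 + K = -12561 + 8855 = -3706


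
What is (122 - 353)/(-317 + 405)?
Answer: -21/8 ≈ -2.6250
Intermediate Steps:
(122 - 353)/(-317 + 405) = -231/88 = -231*1/88 = -21/8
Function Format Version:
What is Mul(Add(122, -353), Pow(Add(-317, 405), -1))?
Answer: Rational(-21, 8) ≈ -2.6250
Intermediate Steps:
Mul(Add(122, -353), Pow(Add(-317, 405), -1)) = Mul(-231, Pow(88, -1)) = Mul(-231, Rational(1, 88)) = Rational(-21, 8)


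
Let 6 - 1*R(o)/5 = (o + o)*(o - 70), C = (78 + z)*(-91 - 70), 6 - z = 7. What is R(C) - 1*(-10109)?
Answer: -1545523851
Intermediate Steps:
z = -1 (z = 6 - 1*7 = 6 - 7 = -1)
C = -12397 (C = (78 - 1)*(-91 - 70) = 77*(-161) = -12397)
R(o) = 30 - 10*o*(-70 + o) (R(o) = 30 - 5*(o + o)*(o - 70) = 30 - 5*2*o*(-70 + o) = 30 - 10*o*(-70 + o))
R(C) - 1*(-10109) = (30 - 10*(-12397)² + 700*(-12397)) - 1*(-10109) = (30 - 10*153685609 - 8677900) + 10109 = (30 - 1536856090 - 8677900) + 10109 = -1545533960 + 10109 = -1545523851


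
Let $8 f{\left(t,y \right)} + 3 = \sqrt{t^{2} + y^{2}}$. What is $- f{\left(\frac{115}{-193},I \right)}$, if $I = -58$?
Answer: $\frac{3}{8} - \frac{\sqrt{125318861}}{1544} \approx -6.8754$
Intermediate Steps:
$f{\left(t,y \right)} = - \frac{3}{8} + \frac{\sqrt{t^{2} + y^{2}}}{8}$
$- f{\left(\frac{115}{-193},I \right)} = - (- \frac{3}{8} + \frac{\sqrt{\left(\frac{115}{-193}\right)^{2} + \left(-58\right)^{2}}}{8}) = - (- \frac{3}{8} + \frac{\sqrt{\left(115 \left(- \frac{1}{193}\right)\right)^{2} + 3364}}{8}) = - (- \frac{3}{8} + \frac{\sqrt{\left(- \frac{115}{193}\right)^{2} + 3364}}{8}) = - (- \frac{3}{8} + \frac{\sqrt{\frac{13225}{37249} + 3364}}{8}) = - (- \frac{3}{8} + \frac{\sqrt{\frac{125318861}{37249}}}{8}) = - (- \frac{3}{8} + \frac{\frac{1}{193} \sqrt{125318861}}{8}) = - (- \frac{3}{8} + \frac{\sqrt{125318861}}{1544}) = \frac{3}{8} - \frac{\sqrt{125318861}}{1544}$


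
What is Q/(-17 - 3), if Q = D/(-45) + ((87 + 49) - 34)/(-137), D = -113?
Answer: -10891/123300 ≈ -0.088329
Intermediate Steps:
Q = 10891/6165 (Q = -113/(-45) + ((87 + 49) - 34)/(-137) = -113*(-1/45) + (136 - 34)*(-1/137) = 113/45 + 102*(-1/137) = 113/45 - 102/137 = 10891/6165 ≈ 1.7666)
Q/(-17 - 3) = 10891/(6165*(-17 - 3)) = (10891/6165)/(-20) = (10891/6165)*(-1/20) = -10891/123300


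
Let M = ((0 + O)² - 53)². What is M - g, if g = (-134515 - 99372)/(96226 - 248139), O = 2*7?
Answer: 3106235050/151913 ≈ 20447.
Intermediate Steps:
O = 14
g = 233887/151913 (g = -233887/(-151913) = -233887*(-1/151913) = 233887/151913 ≈ 1.5396)
M = 20449 (M = ((0 + 14)² - 53)² = (14² - 53)² = (196 - 53)² = 143² = 20449)
M - g = 20449 - 1*233887/151913 = 20449 - 233887/151913 = 3106235050/151913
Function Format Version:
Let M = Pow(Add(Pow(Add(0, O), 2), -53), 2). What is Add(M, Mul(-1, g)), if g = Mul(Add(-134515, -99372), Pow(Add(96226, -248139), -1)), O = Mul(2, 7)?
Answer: Rational(3106235050, 151913) ≈ 20447.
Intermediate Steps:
O = 14
g = Rational(233887, 151913) (g = Mul(-233887, Pow(-151913, -1)) = Mul(-233887, Rational(-1, 151913)) = Rational(233887, 151913) ≈ 1.5396)
M = 20449 (M = Pow(Add(Pow(Add(0, 14), 2), -53), 2) = Pow(Add(Pow(14, 2), -53), 2) = Pow(Add(196, -53), 2) = Pow(143, 2) = 20449)
Add(M, Mul(-1, g)) = Add(20449, Mul(-1, Rational(233887, 151913))) = Add(20449, Rational(-233887, 151913)) = Rational(3106235050, 151913)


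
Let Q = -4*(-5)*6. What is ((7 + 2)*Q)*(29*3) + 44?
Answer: 94004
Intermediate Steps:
Q = 120 (Q = 20*6 = 120)
((7 + 2)*Q)*(29*3) + 44 = ((7 + 2)*120)*(29*3) + 44 = (9*120)*87 + 44 = 1080*87 + 44 = 93960 + 44 = 94004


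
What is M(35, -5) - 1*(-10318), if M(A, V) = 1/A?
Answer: 361131/35 ≈ 10318.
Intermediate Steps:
M(35, -5) - 1*(-10318) = 1/35 - 1*(-10318) = 1/35 + 10318 = 361131/35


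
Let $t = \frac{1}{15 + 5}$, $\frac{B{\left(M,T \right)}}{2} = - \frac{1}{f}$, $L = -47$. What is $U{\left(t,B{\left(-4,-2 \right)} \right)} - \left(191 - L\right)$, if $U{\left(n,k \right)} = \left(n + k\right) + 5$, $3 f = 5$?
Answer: $- \frac{4683}{20} \approx -234.15$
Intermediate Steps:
$f = \frac{5}{3}$ ($f = \frac{1}{3} \cdot 5 = \frac{5}{3} \approx 1.6667$)
$B{\left(M,T \right)} = - \frac{6}{5}$ ($B{\left(M,T \right)} = 2 \left(- \frac{1}{\frac{5}{3}}\right) = 2 \left(\left(-1\right) \frac{3}{5}\right) = 2 \left(- \frac{3}{5}\right) = - \frac{6}{5}$)
$t = \frac{1}{20} \approx 0.05$
$U{\left(n,k \right)} = 5 + k + n$ ($U{\left(n,k \right)} = \left(k + n\right) + 5 = 5 + k + n$)
$U{\left(t,B{\left(-4,-2 \right)} \right)} - \left(191 - L\right) = \left(5 - \frac{6}{5} + \frac{1}{20}\right) - \left(191 + 47\right) = \frac{77}{20} - 238 = - \frac{4683}{20}$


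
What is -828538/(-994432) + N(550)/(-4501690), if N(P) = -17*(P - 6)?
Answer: 934754434089/1119156147520 ≈ 0.83523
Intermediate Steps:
N(P) = 102 - 17*P (N(P) = -17*(-6 + P) = 102 - 17*P)
-828538/(-994432) + N(550)/(-4501690) = -828538/(-994432) + (102 - 17*550)/(-4501690) = -828538*(-1/994432) + (102 - 9350)*(-1/4501690) = 414269/497216 - 9248*(-1/4501690) = 414269/497216 + 4624/2250845 = 934754434089/1119156147520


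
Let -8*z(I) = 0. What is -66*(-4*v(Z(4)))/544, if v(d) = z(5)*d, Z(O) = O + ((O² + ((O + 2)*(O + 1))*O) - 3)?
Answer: 0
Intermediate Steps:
z(I) = 0 (z(I) = -⅛*0 = 0)
Z(O) = -3 + O + O² + O*(1 + O)*(2 + O) (Z(O) = O + ((O² + ((2 + O)*(1 + O))*O) - 3) = O + ((O² + ((1 + O)*(2 + O))*O) - 3) = O + ((O² + O*(1 + O)*(2 + O)) - 3) = O + (-3 + O² + O*(1 + O)*(2 + O)) = -3 + O + O² + O*(1 + O)*(2 + O))
v(d) = 0 (v(d) = 0*d = 0)
-66*(-4*v(Z(4)))/544 = -66*(-4*0)/544 = -0/544 = -66*0 = 0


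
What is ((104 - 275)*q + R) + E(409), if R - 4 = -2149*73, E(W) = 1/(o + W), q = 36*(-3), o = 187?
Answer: -82489379/596 ≈ -1.3841e+5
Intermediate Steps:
q = -108
E(W) = 1/(187 + W)
R = -156873 (R = 4 - 2149*73 = 4 - 156877 = -156873)
((104 - 275)*q + R) + E(409) = ((104 - 275)*(-108) - 156873) + 1/(187 + 409) = (-171*(-108) - 156873) + 1/596 = (18468 - 156873) + 1/596 = -138405 + 1/596 = -82489379/596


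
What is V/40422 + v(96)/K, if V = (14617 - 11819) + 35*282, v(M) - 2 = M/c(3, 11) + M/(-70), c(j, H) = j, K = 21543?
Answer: 1599649544/5079731685 ≈ 0.31491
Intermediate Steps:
v(M) = 2 + 67*M/210 (v(M) = 2 + (M/3 + M/(-70)) = 2 + (M*(⅓) + M*(-1/70)) = 2 + (M/3 - M/70) = 2 + 67*M/210)
V = 12668 (V = 2798 + 9870 = 12668)
V/40422 + v(96)/K = 12668/40422 + (2 + (67/210)*96)/21543 = 12668*(1/40422) + (2 + 1072/35)*(1/21543) = 6334/20211 + (1142/35)*(1/21543) = 6334/20211 + 1142/754005 = 1599649544/5079731685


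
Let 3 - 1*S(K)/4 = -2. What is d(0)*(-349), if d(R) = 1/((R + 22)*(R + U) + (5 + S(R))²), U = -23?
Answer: -349/119 ≈ -2.9328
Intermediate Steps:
S(K) = 20 (S(K) = 12 - 4*(-2) = 12 + 8 = 20)
d(R) = 1/(625 + (-23 + R)*(22 + R)) (d(R) = 1/((R + 22)*(R - 23) + (5 + 20)²) = 1/((22 + R)*(-23 + R) + 25²) = 1/((-23 + R)*(22 + R) + 625) = 1/(625 + (-23 + R)*(22 + R)))
d(0)*(-349) = -349/(119 + 0² - 1*0) = -349/(119 + 0 + 0) = -349/119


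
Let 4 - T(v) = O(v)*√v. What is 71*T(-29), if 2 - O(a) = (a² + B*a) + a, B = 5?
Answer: 284 + 47215*I*√29 ≈ 284.0 + 2.5426e+5*I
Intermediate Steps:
O(a) = 2 - a² - 6*a (O(a) = 2 - ((a² + 5*a) + a) = 2 - (a² + 6*a) = 2 + (-a² - 6*a) = 2 - a² - 6*a)
T(v) = 4 - √v*(2 - v² - 6*v) (T(v) = 4 - (2 - v² - 6*v)*√v = 4 - √v*(2 - v² - 6*v))
71*T(-29) = 71*(4 + √(-29)*(-2 + (-29)² + 6*(-29))) = 71*(4 + (I*√29)*(-2 + 841 - 174)) = 71*(4 + (I*√29)*665) = 71*(4 + 665*I*√29) = 284 + 47215*I*√29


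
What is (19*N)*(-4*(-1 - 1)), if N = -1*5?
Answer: -760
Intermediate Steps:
N = -5
(19*N)*(-4*(-1 - 1)) = (19*(-5))*(-4*(-1 - 1)) = -(-380)*(-2) = -95*8 = -760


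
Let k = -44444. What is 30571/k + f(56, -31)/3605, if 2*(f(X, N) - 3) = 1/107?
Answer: -11778015939/17143606340 ≈ -0.68702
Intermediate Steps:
f(X, N) = 643/214 (f(X, N) = 3 + (1/2)/107 = 3 + (1/2)*(1/107) = 3 + 1/214 = 643/214)
30571/k + f(56, -31)/3605 = 30571/(-44444) + (643/214)/3605 = 30571*(-1/44444) + (643/214)*(1/3605) = -30571/44444 + 643/771470 = -11778015939/17143606340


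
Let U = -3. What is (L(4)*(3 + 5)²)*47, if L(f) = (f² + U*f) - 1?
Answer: 9024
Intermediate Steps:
L(f) = -1 + f² - 3*f (L(f) = (f² - 3*f) - 1 = -1 + f² - 3*f)
(L(4)*(3 + 5)²)*47 = ((-1 + 4² - 3*4)*(3 + 5)²)*47 = ((-1 + 16 - 12)*8²)*47 = (3*64)*47 = 192*47 = 9024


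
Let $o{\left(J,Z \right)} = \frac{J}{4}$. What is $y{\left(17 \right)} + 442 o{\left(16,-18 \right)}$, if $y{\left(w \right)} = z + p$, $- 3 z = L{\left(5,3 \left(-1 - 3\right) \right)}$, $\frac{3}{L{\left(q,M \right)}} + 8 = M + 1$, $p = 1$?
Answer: $\frac{33612}{19} \approx 1769.1$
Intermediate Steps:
$o{\left(J,Z \right)} = \frac{J}{4}$ ($o{\left(J,Z \right)} = J \frac{1}{4} = \frac{J}{4}$)
$L{\left(q,M \right)} = \frac{3}{-7 + M}$ ($L{\left(q,M \right)} = \frac{3}{-8 + \left(M + 1\right)} = \frac{3}{-8 + \left(1 + M\right)} = \frac{3}{-7 + M}$)
$z = \frac{1}{19}$ ($z = - \frac{3 \frac{1}{-7 + 3 \left(-1 - 3\right)}}{3} = - \frac{3 \frac{1}{-7 + 3 \left(-4\right)}}{3} = - \frac{3 \frac{1}{-7 - 12}}{3} = - \frac{3 \frac{1}{-19}}{3} = - \frac{3 \left(- \frac{1}{19}\right)}{3} = \left(- \frac{1}{3}\right) \left(- \frac{3}{19}\right) = \frac{1}{19} \approx 0.052632$)
$y{\left(w \right)} = \frac{20}{19}$ ($y{\left(w \right)} = \frac{1}{19} + 1 = \frac{20}{19}$)
$y{\left(17 \right)} + 442 o{\left(16,-18 \right)} = \frac{20}{19} + 442 \cdot \frac{1}{4} \cdot 16 = \frac{20}{19} + 442 \cdot 4 = \frac{20}{19} + 1768 = \frac{33612}{19}$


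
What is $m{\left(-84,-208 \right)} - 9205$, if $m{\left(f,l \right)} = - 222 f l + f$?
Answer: $-3888073$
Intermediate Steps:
$m{\left(f,l \right)} = f - 222 f l$ ($m{\left(f,l \right)} = - 222 f l + f = f - 222 f l$)
$m{\left(-84,-208 \right)} - 9205 = - 84 \left(1 - -46176\right) - 9205 = - 84 \left(1 + 46176\right) - 9205 = \left(-84\right) 46177 - 9205 = -3878868 - 9205 = -3888073$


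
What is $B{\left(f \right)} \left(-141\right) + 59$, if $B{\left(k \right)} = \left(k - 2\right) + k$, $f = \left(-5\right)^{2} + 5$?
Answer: $-8119$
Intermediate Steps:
$f = 30$ ($f = 25 + 5 = 30$)
$B{\left(k \right)} = -2 + 2 k$ ($B{\left(k \right)} = \left(-2 + k\right) + k = -2 + 2 k$)
$B{\left(f \right)} \left(-141\right) + 59 = \left(-2 + 2 \cdot 30\right) \left(-141\right) + 59 = \left(-2 + 60\right) \left(-141\right) + 59 = 58 \left(-141\right) + 59 = -8178 + 59 = -8119$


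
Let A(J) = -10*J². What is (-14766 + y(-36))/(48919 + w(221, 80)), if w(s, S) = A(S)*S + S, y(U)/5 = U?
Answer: 14946/5071001 ≈ 0.0029473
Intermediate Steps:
y(U) = 5*U
w(s, S) = S - 10*S³ (w(s, S) = (-10*S²)*S + S = -10*S³ + S = S - 10*S³)
(-14766 + y(-36))/(48919 + w(221, 80)) = (-14766 + 5*(-36))/(48919 + (80 - 10*80³)) = (-14766 - 180)/(48919 + (80 - 10*512000)) = -14946/(48919 + (80 - 5120000)) = -14946/(48919 - 5119920) = -14946/(-5071001) = -14946*(-1/5071001) = 14946/5071001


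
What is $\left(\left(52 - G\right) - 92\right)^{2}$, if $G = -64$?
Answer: $576$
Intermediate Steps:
$\left(\left(52 - G\right) - 92\right)^{2} = \left(\left(52 - -64\right) - 92\right)^{2} = \left(\left(52 + 64\right) - 92\right)^{2} = \left(116 - 92\right)^{2} = 24^{2} = 576$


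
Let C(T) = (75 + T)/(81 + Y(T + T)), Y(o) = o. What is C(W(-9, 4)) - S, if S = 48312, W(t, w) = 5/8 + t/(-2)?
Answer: -35267119/730 ≈ -48311.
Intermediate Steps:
W(t, w) = 5/8 - t/2 (W(t, w) = 5*(1/8) + t*(-1/2) = 5/8 - t/2)
C(T) = (75 + T)/(81 + 2*T) (C(T) = (75 + T)/(81 + (T + T)) = (75 + T)/(81 + 2*T))
C(W(-9, 4)) - S = (75 + (5/8 - 1/2*(-9)))/(81 + 2*(5/8 - 1/2*(-9))) - 1*48312 = (75 + (5/8 + 9/2))/(81 + 2*(5/8 + 9/2)) - 48312 = (75 + 41/8)/(81 + 2*(41/8)) - 48312 = (641/8)/(81 + 41/4) - 48312 = (641/8)/(365/4) - 48312 = (4/365)*(641/8) - 48312 = 641/730 - 48312 = -35267119/730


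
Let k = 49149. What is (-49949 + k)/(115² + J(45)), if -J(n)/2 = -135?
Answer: -160/2699 ≈ -0.059281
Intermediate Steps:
J(n) = 270 (J(n) = -2*(-135) = 270)
(-49949 + k)/(115² + J(45)) = (-49949 + 49149)/(115² + 270) = -800/(13225 + 270) = -800/13495 = -800*1/13495 = -160/2699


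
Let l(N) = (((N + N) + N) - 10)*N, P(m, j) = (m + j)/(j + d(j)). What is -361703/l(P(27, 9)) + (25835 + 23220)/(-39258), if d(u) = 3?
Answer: 4733196403/39258 ≈ 1.2057e+5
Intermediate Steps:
P(m, j) = (j + m)/(3 + j) (P(m, j) = (m + j)/(j + 3) = (j + m)/(3 + j))
l(N) = N*(-10 + 3*N) (l(N) = ((2*N + N) - 10)*N = (3*N - 10)*N = (-10 + 3*N)*N = N*(-10 + 3*N))
-361703/l(P(27, 9)) + (25835 + 23220)/(-39258) = -361703*(3 + 9)/((-10 + 3*((9 + 27)/(3 + 9)))*(9 + 27)) + (25835 + 23220)/(-39258) = -361703*1/(3*(-10 + 3*(36/12))) + 49055*(-1/39258) = -361703*1/(3*(-10 + 3*((1/12)*36))) - 49055/39258 = -361703*1/(3*(-10 + 3*3)) - 49055/39258 = -361703*1/(3*(-10 + 9)) - 49055/39258 = -361703/(3*(-1)) - 49055/39258 = -361703/(-3) - 49055/39258 = -361703*(-1/3) - 49055/39258 = 361703/3 - 49055/39258 = 4733196403/39258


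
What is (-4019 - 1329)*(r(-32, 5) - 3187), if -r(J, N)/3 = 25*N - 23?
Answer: 18680564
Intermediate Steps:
r(J, N) = 69 - 75*N (r(J, N) = -3*(25*N - 23) = -3*(-23 + 25*N) = 69 - 75*N)
(-4019 - 1329)*(r(-32, 5) - 3187) = (-4019 - 1329)*((69 - 75*5) - 3187) = -5348*((69 - 375) - 3187) = -5348*(-306 - 3187) = -5348*(-3493) = 18680564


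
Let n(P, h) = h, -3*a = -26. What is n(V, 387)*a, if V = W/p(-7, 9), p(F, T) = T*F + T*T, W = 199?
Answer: 3354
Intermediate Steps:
p(F, T) = T**2 + F*T (p(F, T) = F*T + T**2 = T**2 + F*T)
V = 199/18 (V = 199/((9*(-7 + 9))) = 199/((9*2)) = 199/18 ≈ 11.056)
a = 26/3 (a = -1/3*(-26) = 26/3 ≈ 8.6667)
n(V, 387)*a = 387*(26/3) = 3354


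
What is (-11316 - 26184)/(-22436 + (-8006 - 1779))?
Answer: 37500/32221 ≈ 1.1638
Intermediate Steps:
(-11316 - 26184)/(-22436 + (-8006 - 1779)) = -37500/(-22436 - 9785) = -37500/(-32221) = -37500*(-1/32221) = 37500/32221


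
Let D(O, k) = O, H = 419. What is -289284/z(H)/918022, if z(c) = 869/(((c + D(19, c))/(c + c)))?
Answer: -31676598/167130954221 ≈ -0.00018953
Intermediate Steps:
z(c) = 1738*c/(19 + c) (z(c) = 869/(((c + 19)/(c + c))) = 869/(((19 + c)/((2*c)))) = 869/(((19 + c)*(1/(2*c)))) = 869/(((19 + c)/(2*c))) = 869*(2*c/(19 + c)) = 1738*c/(19 + c))
-289284/z(H)/918022 = -289284/(1738*419/(19 + 419))/918022 = -289284/(1738*419/438)*(1/918022) = -289284/(1738*419*(1/438))*(1/918022) = -289284/364111/219*(1/918022) = -289284*219/364111*(1/918022) = -63353196/364111*1/918022 = -31676598/167130954221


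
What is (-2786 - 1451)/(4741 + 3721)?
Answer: -4237/8462 ≈ -0.50071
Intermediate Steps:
(-2786 - 1451)/(4741 + 3721) = -4237/8462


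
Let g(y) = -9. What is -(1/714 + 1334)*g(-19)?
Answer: 2857431/238 ≈ 12006.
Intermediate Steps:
-(1/714 + 1334)*g(-19) = -(1/714 + 1334)*(-9) = -952477*(-9)/714 = -1*(-2857431/238) = 2857431/238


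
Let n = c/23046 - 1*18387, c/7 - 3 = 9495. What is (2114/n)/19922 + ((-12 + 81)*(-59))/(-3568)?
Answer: 204531802965925/179261401327952 ≈ 1.1410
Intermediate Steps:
c = 66486 (c = 21 + 7*9495 = 21 + 66465 = 66486)
n = -70613386/3841 (n = 66486/23046 - 1*18387 = 66486*(1/23046) - 18387 = 11081/3841 - 18387 = -70613386/3841 ≈ -18384.)
(2114/n)/19922 + ((-12 + 81)*(-59))/(-3568) = (2114/(-70613386/3841))/19922 + ((-12 + 81)*(-59))/(-3568) = (2114*(-3841/70613386))*(1/19922) + (69*(-59))*(-1/3568) = -4059937/35306693*1/19922 - 4071*(-1/3568) = -579991/100482848278 + 4071/3568 = 204531802965925/179261401327952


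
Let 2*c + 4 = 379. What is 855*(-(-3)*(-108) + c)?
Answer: -233415/2 ≈ -1.1671e+5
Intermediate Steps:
c = 375/2 (c = -2 + (½)*379 = -2 + 379/2 = 375/2 ≈ 187.50)
855*(-(-3)*(-108) + c) = 855*(-(-3)*(-108) + 375/2) = 855*(-3*108 + 375/2) = 855*(-324 + 375/2) = 855*(-273/2) = -233415/2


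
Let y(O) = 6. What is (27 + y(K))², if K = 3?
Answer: 1089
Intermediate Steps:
(27 + y(K))² = (27 + 6)² = 33² = 1089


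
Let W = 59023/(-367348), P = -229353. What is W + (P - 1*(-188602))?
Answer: -14969857371/367348 ≈ -40751.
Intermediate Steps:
W = -59023/367348 (W = 59023*(-1/367348) = -59023/367348 ≈ -0.16067)
W + (P - 1*(-188602)) = -59023/367348 + (-229353 - 1*(-188602)) = -59023/367348 + (-229353 + 188602) = -59023/367348 - 40751 = -14969857371/367348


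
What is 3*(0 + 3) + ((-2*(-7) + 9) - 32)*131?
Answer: -1170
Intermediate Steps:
3*(0 + 3) + ((-2*(-7) + 9) - 32)*131 = 3*3 + ((14 + 9) - 32)*131 = 9 + (23 - 32)*131 = 9 - 9*131 = 9 - 1179 = -1170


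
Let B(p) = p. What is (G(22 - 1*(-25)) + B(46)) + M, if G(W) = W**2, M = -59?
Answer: 2196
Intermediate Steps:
(G(22 - 1*(-25)) + B(46)) + M = ((22 - 1*(-25))**2 + 46) - 59 = ((22 + 25)**2 + 46) - 59 = (47**2 + 46) - 59 = (2209 + 46) - 59 = 2255 - 59 = 2196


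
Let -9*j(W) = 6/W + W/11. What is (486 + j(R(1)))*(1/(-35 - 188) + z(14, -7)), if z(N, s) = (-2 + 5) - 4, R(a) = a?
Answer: -10762528/22077 ≈ -487.50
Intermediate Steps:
z(N, s) = -1 (z(N, s) = 3 - 4 = -1)
j(W) = -2/(3*W) - W/99 (j(W) = -(6/W + W/11)/9 = -2/(3*W) - W/99)
(486 + j(R(1)))*(1/(-35 - 188) + z(14, -7)) = (486 + (1/99)*(-66 - 1*1²)/1)*(1/(-35 - 188) - 1) = (486 + (1/99)*1*(-66 - 1*1))*(1/(-223) - 1) = (486 + (1/99)*1*(-66 - 1))*(-1/223 - 1) = (486 + (1/99)*1*(-67))*(-224/223) = (486 - 67/99)*(-224/223) = (48047/99)*(-224/223) = -10762528/22077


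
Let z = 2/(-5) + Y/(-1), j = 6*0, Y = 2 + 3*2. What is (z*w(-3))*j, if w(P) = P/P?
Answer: 0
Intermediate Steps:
Y = 8 (Y = 2 + 6 = 8)
w(P) = 1
j = 0
z = -42/5 (z = 2/(-5) + 8/(-1) = 2*(-⅕) + 8*(-1) = -⅖ - 8 = -42/5 ≈ -8.4000)
(z*w(-3))*j = -42/5*1*0 = -42/5*0 = 0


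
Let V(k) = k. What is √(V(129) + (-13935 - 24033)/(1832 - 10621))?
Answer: √10298501961/8789 ≈ 11.546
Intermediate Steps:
√(V(129) + (-13935 - 24033)/(1832 - 10621)) = √(129 + (-13935 - 24033)/(1832 - 10621)) = √(129 - 37968/(-8789)) = √(129 - 37968*(-1/8789)) = √(129 + 37968/8789) = √(1171749/8789) = √10298501961/8789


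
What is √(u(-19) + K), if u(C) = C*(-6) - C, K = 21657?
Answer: √21790 ≈ 147.61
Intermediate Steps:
u(C) = -7*C (u(C) = -6*C - C = -7*C)
√(u(-19) + K) = √(-7*(-19) + 21657) = √(133 + 21657) = √21790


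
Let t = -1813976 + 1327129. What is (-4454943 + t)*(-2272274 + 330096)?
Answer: 9597835818620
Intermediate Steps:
t = -486847
(-4454943 + t)*(-2272274 + 330096) = (-4454943 - 486847)*(-2272274 + 330096) = -4941790*(-1942178) = 9597835818620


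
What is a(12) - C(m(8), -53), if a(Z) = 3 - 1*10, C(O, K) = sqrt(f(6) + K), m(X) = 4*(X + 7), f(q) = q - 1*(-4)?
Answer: -7 - I*sqrt(43) ≈ -7.0 - 6.5574*I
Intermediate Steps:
f(q) = 4 + q (f(q) = q + 4 = 4 + q)
m(X) = 28 + 4*X (m(X) = 4*(7 + X) = 28 + 4*X)
C(O, K) = sqrt(10 + K) (C(O, K) = sqrt((4 + 6) + K) = sqrt(10 + K))
a(Z) = -7 (a(Z) = 3 - 10 = -7)
a(12) - C(m(8), -53) = -7 - sqrt(10 - 53) = -7 - sqrt(-43) = -7 - I*sqrt(43)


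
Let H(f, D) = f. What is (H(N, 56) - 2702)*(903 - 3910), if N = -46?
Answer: 8263236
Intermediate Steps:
(H(N, 56) - 2702)*(903 - 3910) = (-46 - 2702)*(903 - 3910) = -2748*(-3007) = 8263236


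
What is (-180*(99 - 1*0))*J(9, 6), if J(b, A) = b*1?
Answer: -160380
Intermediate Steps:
J(b, A) = b
(-180*(99 - 1*0))*J(9, 6) = -180*(99 - 1*0)*9 = -180*(99 + 0)*9 = -180*99*9 = -17820*9 = -160380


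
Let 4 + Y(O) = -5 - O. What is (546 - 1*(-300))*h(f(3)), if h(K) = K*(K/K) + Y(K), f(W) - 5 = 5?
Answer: -7614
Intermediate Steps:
f(W) = 10 (f(W) = 5 + 5 = 10)
Y(O) = -9 - O (Y(O) = -4 + (-5 - O) = -9 - O)
h(K) = -9 (h(K) = K*(K/K) + (-9 - K) = K*1 + (-9 - K) = K + (-9 - K) = -9)
(546 - 1*(-300))*h(f(3)) = (546 - 1*(-300))*(-9) = (546 + 300)*(-9) = 846*(-9) = -7614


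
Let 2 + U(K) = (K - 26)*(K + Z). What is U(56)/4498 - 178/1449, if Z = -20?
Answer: 380689/3258801 ≈ 0.11682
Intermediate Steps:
U(K) = -2 + (-26 + K)*(-20 + K) (U(K) = -2 + (K - 26)*(K - 20) = -2 + (-26 + K)*(-20 + K))
U(56)/4498 - 178/1449 = (518 + 56² - 46*56)/4498 - 178/1449 = (518 + 3136 - 2576)*(1/4498) - 178*1/1449 = 1078*(1/4498) - 178/1449 = 539/2249 - 178/1449 = 380689/3258801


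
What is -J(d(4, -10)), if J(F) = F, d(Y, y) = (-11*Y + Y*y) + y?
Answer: 94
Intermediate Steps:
d(Y, y) = y - 11*Y + Y*y
-J(d(4, -10)) = -(-10 - 11*4 + 4*(-10)) = -(-10 - 44 - 40) = -1*(-94) = 94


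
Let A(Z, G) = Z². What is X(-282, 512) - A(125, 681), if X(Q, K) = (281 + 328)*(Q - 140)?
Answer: -272623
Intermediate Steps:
X(Q, K) = -85260 + 609*Q (X(Q, K) = 609*(-140 + Q) = -85260 + 609*Q)
X(-282, 512) - A(125, 681) = (-85260 + 609*(-282)) - 1*125² = (-85260 - 171738) - 1*15625 = -256998 - 15625 = -272623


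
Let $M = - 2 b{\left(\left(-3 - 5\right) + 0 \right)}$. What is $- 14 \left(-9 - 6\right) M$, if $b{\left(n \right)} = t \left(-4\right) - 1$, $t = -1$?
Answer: $-1260$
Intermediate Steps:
$b{\left(n \right)} = 3$ ($b{\left(n \right)} = \left(-1\right) \left(-4\right) - 1 = 4 - 1 = 3$)
$M = -6$ ($M = \left(-2\right) 3 = -6$)
$- 14 \left(-9 - 6\right) M = - 14 \left(-9 - 6\right) \left(-6\right) = \left(-14\right) \left(-15\right) \left(-6\right) = 210 \left(-6\right) = -1260$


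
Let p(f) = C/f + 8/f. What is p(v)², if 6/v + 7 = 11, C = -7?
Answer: 4/9 ≈ 0.44444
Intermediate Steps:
v = 3/2 (v = 6/(-7 + 11) = 6/4 = 6*(¼) = 3/2 ≈ 1.5000)
p(f) = 1/f (p(f) = -7/f + 8/f = 1/f)
p(v)² = (1/(3/2))² = (⅔)² = 4/9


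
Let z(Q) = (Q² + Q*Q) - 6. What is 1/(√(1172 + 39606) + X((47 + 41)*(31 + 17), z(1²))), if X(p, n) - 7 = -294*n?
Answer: 1183/1358711 - √40778/1358711 ≈ 0.00072206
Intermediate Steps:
z(Q) = -6 + 2*Q² (z(Q) = (Q² + Q²) - 6 = 2*Q² - 6 = -6 + 2*Q²)
X(p, n) = 7 - 294*n
1/(√(1172 + 39606) + X((47 + 41)*(31 + 17), z(1²))) = 1/(√(1172 + 39606) + (7 - 294*(-6 + 2*(1²)²))) = 1/(√40778 + (7 - 294*(-6 + 2*1²))) = 1/(√40778 + (7 - 294*(-6 + 2*1))) = 1/(√40778 + (7 - 294*(-6 + 2))) = 1/(√40778 + (7 - 294*(-4))) = 1/(√40778 + (7 + 1176)) = 1/(√40778 + 1183) = 1/(1183 + √40778)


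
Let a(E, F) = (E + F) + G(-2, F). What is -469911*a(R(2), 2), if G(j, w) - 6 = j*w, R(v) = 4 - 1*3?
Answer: -2349555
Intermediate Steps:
R(v) = 1 (R(v) = 4 - 3 = 1)
G(j, w) = 6 + j*w
a(E, F) = 6 + E - F (a(E, F) = (E + F) + (6 - 2*F) = 6 + E - F)
-469911*a(R(2), 2) = -469911*(6 + 1 - 1*2) = -469911*(6 + 1 - 2) = -469911*5 = -2349555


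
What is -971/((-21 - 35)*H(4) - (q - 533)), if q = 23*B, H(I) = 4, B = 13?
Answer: -971/10 ≈ -97.100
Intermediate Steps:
q = 299 (q = 23*13 = 299)
-971/((-21 - 35)*H(4) - (q - 533)) = -971/((-21 - 35)*4 - (299 - 533)) = -971/(-56*4 - 1*(-234)) = -971/(-224 + 234) = -971/10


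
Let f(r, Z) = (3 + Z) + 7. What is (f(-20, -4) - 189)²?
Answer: 33489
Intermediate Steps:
f(r, Z) = 10 + Z
(f(-20, -4) - 189)² = ((10 - 4) - 189)² = (6 - 189)² = (-183)² = 33489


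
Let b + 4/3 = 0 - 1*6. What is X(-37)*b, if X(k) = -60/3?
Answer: 440/3 ≈ 146.67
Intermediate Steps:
X(k) = -20 (X(k) = -60*⅓ = -20)
b = -22/3 (b = -4/3 + (0 - 1*6) = -4/3 + (0 - 6) = -4/3 - 6 = -22/3 ≈ -7.3333)
X(-37)*b = -20*(-22/3) = 440/3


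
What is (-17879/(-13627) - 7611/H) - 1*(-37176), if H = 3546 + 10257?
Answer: 54207025724/1458089 ≈ 37177.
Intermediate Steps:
H = 13803
(-17879/(-13627) - 7611/H) - 1*(-37176) = (-17879/(-13627) - 7611/13803) - 1*(-37176) = (-17879*(-1/13627) - 7611*1/13803) + 37176 = (17879/13627 - 59/107) + 37176 = 1109060/1458089 + 37176 = 54207025724/1458089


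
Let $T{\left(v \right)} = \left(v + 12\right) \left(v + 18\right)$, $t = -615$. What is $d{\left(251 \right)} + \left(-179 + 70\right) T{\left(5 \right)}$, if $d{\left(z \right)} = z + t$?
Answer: $-42983$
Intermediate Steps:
$T{\left(v \right)} = \left(12 + v\right) \left(18 + v\right)$
$d{\left(z \right)} = -615 + z$ ($d{\left(z \right)} = z - 615 = -615 + z$)
$d{\left(251 \right)} + \left(-179 + 70\right) T{\left(5 \right)} = \left(-615 + 251\right) + \left(-179 + 70\right) \left(216 + 5^{2} + 30 \cdot 5\right) = -364 - 109 \left(216 + 25 + 150\right) = -364 - 42619 = -42983$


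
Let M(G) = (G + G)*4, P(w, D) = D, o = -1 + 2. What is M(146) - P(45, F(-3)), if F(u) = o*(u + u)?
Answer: 1174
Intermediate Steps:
o = 1
F(u) = 2*u (F(u) = 1*(u + u) = 1*(2*u) = 2*u)
M(G) = 8*G (M(G) = (2*G)*4 = 8*G)
M(146) - P(45, F(-3)) = 8*146 - 2*(-3) = 1168 - 1*(-6) = 1168 + 6 = 1174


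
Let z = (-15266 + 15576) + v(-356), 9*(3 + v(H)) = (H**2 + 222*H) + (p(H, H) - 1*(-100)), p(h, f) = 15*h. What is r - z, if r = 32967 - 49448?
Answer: -193556/9 ≈ -21506.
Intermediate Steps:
v(H) = 73/9 + H**2/9 + 79*H/3 (v(H) = -3 + ((H**2 + 222*H) + (15*H - 1*(-100)))/9 = -3 + ((H**2 + 222*H) + (15*H + 100))/9 = -3 + ((H**2 + 222*H) + (100 + 15*H))/9 = -3 + (100 + H**2 + 237*H)/9 = -3 + (100/9 + H**2/9 + 79*H/3) = 73/9 + H**2/9 + 79*H/3)
r = -16481
z = 45227/9 (z = (-15266 + 15576) + (73/9 + (1/9)*(-356)**2 + (79/3)*(-356)) = 310 + (73/9 + (1/9)*126736 - 28124/3) = 310 + (73/9 + 126736/9 - 28124/3) = 310 + 42437/9 = 45227/9 ≈ 5025.2)
r - z = -16481 - 1*45227/9 = -16481 - 45227/9 = -193556/9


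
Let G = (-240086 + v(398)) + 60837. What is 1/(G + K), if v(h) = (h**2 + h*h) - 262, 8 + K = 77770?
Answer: 1/215059 ≈ 4.6499e-6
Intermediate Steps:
K = 77762 (K = -8 + 77770 = 77762)
v(h) = -262 + 2*h**2 (v(h) = (h**2 + h**2) - 262 = 2*h**2 - 262 = -262 + 2*h**2)
G = 137297 (G = (-240086 + (-262 + 2*398**2)) + 60837 = (-240086 + (-262 + 2*158404)) + 60837 = (-240086 + (-262 + 316808)) + 60837 = (-240086 + 316546) + 60837 = 76460 + 60837 = 137297)
1/(G + K) = 1/(137297 + 77762) = 1/215059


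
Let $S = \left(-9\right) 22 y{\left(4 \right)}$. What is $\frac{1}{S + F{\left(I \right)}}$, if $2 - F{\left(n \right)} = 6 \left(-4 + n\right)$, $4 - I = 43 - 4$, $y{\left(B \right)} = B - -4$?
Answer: $- \frac{1}{1348} \approx -0.00074184$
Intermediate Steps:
$y{\left(B \right)} = 4 + B$ ($y{\left(B \right)} = B + 4 = 4 + B$)
$I = -35$ ($I = 4 - \left(43 - 4\right) = 4 - 39 = -35$)
$F{\left(n \right)} = 26 - 6 n$ ($F{\left(n \right)} = 2 - 6 \left(-4 + n\right) = 2 - \left(-24 + 6 n\right) = 26 - 6 n$)
$S = -1584$ ($S = \left(-9\right) 22 \left(4 + 4\right) = \left(-198\right) 8 = -1584$)
$\frac{1}{S + F{\left(I \right)}} = \frac{1}{-1584 + \left(26 - -210\right)} = \frac{1}{-1584 + \left(26 + 210\right)} = \frac{1}{-1584 + 236} = \frac{1}{-1348} = - \frac{1}{1348}$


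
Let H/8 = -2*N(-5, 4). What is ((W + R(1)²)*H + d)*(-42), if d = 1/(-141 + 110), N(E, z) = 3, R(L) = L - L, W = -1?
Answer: -62454/31 ≈ -2014.6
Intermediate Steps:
R(L) = 0
H = -48 (H = 8*(-2*3) = 8*(-6) = -48)
d = -1/31 (d = 1/(-31) = -1/31 ≈ -0.032258)
((W + R(1)²)*H + d)*(-42) = ((-1 + 0²)*(-48) - 1/31)*(-42) = ((-1 + 0)*(-48) - 1/31)*(-42) = (-1*(-48) - 1/31)*(-42) = (48 - 1/31)*(-42) = (1487/31)*(-42) = -62454/31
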